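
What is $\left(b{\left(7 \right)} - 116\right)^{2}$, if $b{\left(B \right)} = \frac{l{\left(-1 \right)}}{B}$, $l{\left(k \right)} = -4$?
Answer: $\frac{665856}{49} \approx 13589.0$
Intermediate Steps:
$b{\left(B \right)} = - \frac{4}{B}$
$\left(b{\left(7 \right)} - 116\right)^{2} = \left(- \frac{4}{7} - 116\right)^{2} = \left(- \frac{816}{7}\right)^{2} = \frac{665856}{49}$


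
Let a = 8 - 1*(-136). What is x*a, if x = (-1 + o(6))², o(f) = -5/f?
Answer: 484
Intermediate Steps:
a = 144 (a = 8 + 136 = 144)
x = 121/36 (x = (-1 - 5/6)² = (-1 - 5*⅙)² = (-1 - ⅚)² = (-11/6)² = 121/36 ≈ 3.3611)
x*a = (121/36)*144 = 484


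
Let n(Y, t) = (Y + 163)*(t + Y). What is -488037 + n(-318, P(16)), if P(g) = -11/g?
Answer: -7018247/16 ≈ -4.3864e+5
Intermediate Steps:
n(Y, t) = (163 + Y)*(Y + t)
-488037 + n(-318, P(16)) = -488037 + ((-318)² + 163*(-318) + 163*(-11/16) - (-3498)/16) = -488037 + (101124 - 51834 + 163*(-11*1/16) - (-3498)/16) = -488037 + (101124 - 51834 + 163*(-11/16) - 318*(-11/16)) = -488037 + (101124 - 51834 - 1793/16 + 1749/8) = -488037 + 790345/16 = -7018247/16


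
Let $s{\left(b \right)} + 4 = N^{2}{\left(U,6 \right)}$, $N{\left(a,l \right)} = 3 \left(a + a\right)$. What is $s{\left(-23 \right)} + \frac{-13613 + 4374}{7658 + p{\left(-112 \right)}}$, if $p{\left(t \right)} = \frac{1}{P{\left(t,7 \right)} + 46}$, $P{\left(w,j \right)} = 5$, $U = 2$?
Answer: $\frac{54207071}{390559} \approx 138.79$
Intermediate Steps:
$N{\left(a,l \right)} = 6 a$ ($N{\left(a,l \right)} = 3 \cdot 2 a = 6 a$)
$s{\left(b \right)} = 140$ ($s{\left(b \right)} = -4 + \left(6 \cdot 2\right)^{2} = -4 + 12^{2} = -4 + 144 = 140$)
$p{\left(t \right)} = \frac{1}{51}$ ($p{\left(t \right)} = \frac{1}{5 + 46} = \frac{1}{51}$)
$s{\left(-23 \right)} + \frac{-13613 + 4374}{7658 + p{\left(-112 \right)}} = 140 + \frac{-13613 + 4374}{7658 + \frac{1}{51}} = 140 - \frac{9239}{\frac{390559}{51}} = 140 - \frac{471189}{390559} = \frac{54207071}{390559}$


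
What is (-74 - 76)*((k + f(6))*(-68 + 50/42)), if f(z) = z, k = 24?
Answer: 2104500/7 ≈ 3.0064e+5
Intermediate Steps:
(-74 - 76)*((k + f(6))*(-68 + 50/42)) = (-74 - 76)*((24 + 6)*(-68 + 50/42)) = -4500*(-68 + 50*(1/42)) = -4500*(-68 + 25/21) = -4500*(-1403)/21 = -150*(-14030/7) = 2104500/7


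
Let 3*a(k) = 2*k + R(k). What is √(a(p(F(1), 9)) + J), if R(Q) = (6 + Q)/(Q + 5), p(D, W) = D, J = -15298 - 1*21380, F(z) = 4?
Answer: 4*I*√185667/9 ≈ 191.51*I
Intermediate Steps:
J = -36678 (J = -15298 - 21380 = -36678)
R(Q) = (6 + Q)/(5 + Q)
a(k) = 2*k/3 + (6 + k)/(3*(5 + k)) (a(k) = (2*k + (6 + k)/(5 + k))/3 = 2*k/3 + (6 + k)/(3*(5 + k)))
√(a(p(F(1), 9)) + J) = √((6 + 4 + 2*4*(5 + 4))/(3*(5 + 4)) - 36678) = √((⅓)*(6 + 4 + 2*4*9)/9 - 36678) = √((⅓)*(⅑)*(6 + 4 + 72) - 36678) = √((⅓)*(⅑)*82 - 36678) = √(82/27 - 36678) = √(-990224/27) = 4*I*√185667/9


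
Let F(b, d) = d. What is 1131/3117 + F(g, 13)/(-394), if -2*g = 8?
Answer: 135031/409366 ≈ 0.32985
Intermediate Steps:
g = -4 (g = -1/2*8 = -4)
1131/3117 + F(g, 13)/(-394) = 1131/3117 + 13/(-394) = 1131*(1/3117) + 13*(-1/394) = 377/1039 - 13/394 = 135031/409366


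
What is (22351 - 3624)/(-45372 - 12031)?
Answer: -18727/57403 ≈ -0.32624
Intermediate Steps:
(22351 - 3624)/(-45372 - 12031) = 18727/(-57403) = 18727*(-1/57403) = -18727/57403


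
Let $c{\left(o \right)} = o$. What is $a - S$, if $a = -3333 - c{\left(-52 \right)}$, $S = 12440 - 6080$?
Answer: $-9641$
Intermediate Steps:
$S = 6360$
$a = -3281$ ($a = -3333 - -52 = -3333 + 52 = -3281$)
$a - S = -3281 - 6360 = -9641$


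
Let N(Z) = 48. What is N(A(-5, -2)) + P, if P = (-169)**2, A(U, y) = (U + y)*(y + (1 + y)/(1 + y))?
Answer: 28609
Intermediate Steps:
A(U, y) = (1 + y)*(U + y) (A(U, y) = (U + y)*(y + 1) = (U + y)*(1 + y) = (1 + y)*(U + y))
P = 28561
N(A(-5, -2)) + P = 48 + 28561 = 28609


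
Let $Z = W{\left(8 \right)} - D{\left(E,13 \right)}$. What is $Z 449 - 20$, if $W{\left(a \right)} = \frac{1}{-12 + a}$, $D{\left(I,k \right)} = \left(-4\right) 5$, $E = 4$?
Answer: $\frac{35391}{4} \approx 8847.8$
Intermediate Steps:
$D{\left(I,k \right)} = -20$
$Z = \frac{79}{4}$ ($Z = \frac{1}{-12 + 8} - -20 = \frac{1}{-4} + 20 = - \frac{1}{4} + 20 = \frac{79}{4} \approx 19.75$)
$Z 449 - 20 = \frac{79}{4} \cdot 449 - 20 = \frac{35471}{4} - 20 = \frac{35391}{4}$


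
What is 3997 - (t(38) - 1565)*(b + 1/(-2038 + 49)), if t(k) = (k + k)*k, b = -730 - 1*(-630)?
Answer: 30121784/221 ≈ 1.3630e+5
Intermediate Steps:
b = -100 (b = -730 + 630 = -100)
t(k) = 2*k**2 (t(k) = (2*k)*k = 2*k**2)
3997 - (t(38) - 1565)*(b + 1/(-2038 + 49)) = 3997 - (2*38**2 - 1565)*(-100 + 1/(-2038 + 49)) = 3997 - (2*1444 - 1565)*(-100 + 1/(-1989)) = 3997 - (2888 - 1565)*(-100 - 1/1989) = 3997 - 1323*(-198901)/1989 = 3997 - 1*(-29238447/221) = 3997 + 29238447/221 = 30121784/221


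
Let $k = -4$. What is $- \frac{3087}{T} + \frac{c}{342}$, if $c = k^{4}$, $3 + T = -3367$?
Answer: $\frac{959237}{576270} \approx 1.6646$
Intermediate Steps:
$T = -3370$ ($T = -3 - 3367 = -3370$)
$c = 256$ ($c = \left(-4\right)^{4} = 256$)
$- \frac{3087}{T} + \frac{c}{342} = - \frac{3087}{-3370} + \frac{256}{342} = \left(-3087\right) \left(- \frac{1}{3370}\right) + 256 \cdot \frac{1}{342} = \frac{3087}{3370} + \frac{128}{171} = \frac{959237}{576270}$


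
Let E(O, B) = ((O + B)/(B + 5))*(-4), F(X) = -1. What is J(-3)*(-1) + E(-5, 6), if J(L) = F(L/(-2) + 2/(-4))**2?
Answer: -15/11 ≈ -1.3636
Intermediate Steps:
J(L) = 1 (J(L) = (-1)**2 = 1)
E(O, B) = -4*(B + O)/(5 + B) (E(O, B) = ((B + O)/(5 + B))*(-4) = -4*(B + O)/(5 + B))
J(-3)*(-1) + E(-5, 6) = 1*(-1) + 4*(-1*6 - 1*(-5))/(5 + 6) = -1 + 4*(-6 + 5)/11 = -1 + 4*(1/11)*(-1) = -1 - 4/11 = -15/11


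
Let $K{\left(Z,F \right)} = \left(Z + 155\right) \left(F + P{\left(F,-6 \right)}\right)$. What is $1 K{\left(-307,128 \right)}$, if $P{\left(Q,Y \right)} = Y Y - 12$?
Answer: $-23104$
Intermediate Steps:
$P{\left(Q,Y \right)} = -12 + Y^{2}$ ($P{\left(Q,Y \right)} = Y^{2} - 12 = -12 + Y^{2}$)
$K{\left(Z,F \right)} = \left(24 + F\right) \left(155 + Z\right)$ ($K{\left(Z,F \right)} = \left(Z + 155\right) \left(F - \left(12 - \left(-6\right)^{2}\right)\right) = \left(155 + Z\right) \left(F + \left(-12 + 36\right)\right) = \left(155 + Z\right) \left(F + 24\right) = \left(155 + Z\right) \left(24 + F\right) = \left(24 + F\right) \left(155 + Z\right)$)
$1 K{\left(-307,128 \right)} = 1 \left(3720 + 24 \left(-307\right) + 155 \cdot 128 + 128 \left(-307\right)\right) = 1 \left(3720 - 7368 + 19840 - 39296\right) = 1 \left(-23104\right) = -23104$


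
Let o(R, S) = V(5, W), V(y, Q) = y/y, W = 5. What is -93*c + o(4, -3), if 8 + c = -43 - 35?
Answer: 7999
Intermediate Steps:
c = -86 (c = -8 + (-43 - 35) = -8 - 78 = -86)
V(y, Q) = 1
o(R, S) = 1
-93*c + o(4, -3) = -93*(-86) + 1 = 7998 + 1 = 7999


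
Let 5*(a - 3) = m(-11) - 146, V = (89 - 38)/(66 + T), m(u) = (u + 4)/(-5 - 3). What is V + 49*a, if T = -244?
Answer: -4540821/3560 ≈ -1275.5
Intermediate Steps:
m(u) = -½ - u/8 (m(u) = (4 + u)/(-8) = (4 + u)*(-⅛) = -½ - u/8)
V = -51/178 (V = (89 - 38)/(66 - 244) = 51/(-178) = 51*(-1/178) = -51/178 ≈ -0.28652)
a = -1041/40 (a = 3 + ((-½ - ⅛*(-11)) - 146)/5 = 3 + ((-½ + 11/8) - 146)/5 = 3 + (7/8 - 146)/5 = 3 + (⅕)*(-1161/8) = 3 - 1161/40 = -1041/40 ≈ -26.025)
V + 49*a = -51/178 + 49*(-1041/40) = -51/178 - 51009/40 = -4540821/3560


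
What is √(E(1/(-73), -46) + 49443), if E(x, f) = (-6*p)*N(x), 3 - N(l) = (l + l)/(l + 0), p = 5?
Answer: √49413 ≈ 222.29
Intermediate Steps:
N(l) = 1 (N(l) = 3 - (l + l)/(l + 0) = 3 - 2*l/l = 3 - 1*2 = 3 - 2 = 1)
E(x, f) = -30 (E(x, f) = -6*5*1 = -30*1 = -30)
√(E(1/(-73), -46) + 49443) = √(-30 + 49443) = √49413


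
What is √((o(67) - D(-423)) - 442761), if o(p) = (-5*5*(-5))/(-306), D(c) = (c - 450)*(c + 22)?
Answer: I*√8248649186/102 ≈ 890.41*I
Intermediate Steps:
D(c) = (-450 + c)*(22 + c)
o(p) = -125/306 (o(p) = -25*(-5)*(-1/306) = 125*(-1/306) = -125/306)
√((o(67) - D(-423)) - 442761) = √((-125/306 - (-9900 + (-423)² - 428*(-423))) - 442761) = √((-125/306 - (-9900 + 178929 + 181044)) - 442761) = √((-125/306 - 1*350073) - 442761) = √((-125/306 - 350073) - 442761) = √(-107122463/306 - 442761) = √(-242607329/306) = I*√8248649186/102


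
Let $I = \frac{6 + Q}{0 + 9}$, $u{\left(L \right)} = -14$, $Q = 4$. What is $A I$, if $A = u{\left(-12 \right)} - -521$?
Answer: $\frac{1690}{3} \approx 563.33$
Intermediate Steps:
$A = 507$ ($A = -14 - -521 = -14 + 521 = 507$)
$I = \frac{10}{9}$ ($I = \frac{6 + 4}{0 + 9} = \frac{10}{9} \approx 1.1111$)
$A I = 507 \cdot \frac{10}{9} = \frac{1690}{3}$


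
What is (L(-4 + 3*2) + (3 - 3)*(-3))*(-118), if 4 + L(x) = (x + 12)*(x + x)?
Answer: -6136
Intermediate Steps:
L(x) = -4 + 2*x*(12 + x) (L(x) = -4 + (x + 12)*(x + x) = -4 + (12 + x)*(2*x) = -4 + 2*x*(12 + x))
(L(-4 + 3*2) + (3 - 3)*(-3))*(-118) = ((-4 + 2*(-4 + 3*2)² + 24*(-4 + 3*2)) + (3 - 3)*(-3))*(-118) = ((-4 + 2*(-4 + 6)² + 24*(-4 + 6)) + 0*(-3))*(-118) = ((-4 + 2*2² + 24*2) + 0)*(-118) = ((-4 + 2*4 + 48) + 0)*(-118) = ((-4 + 8 + 48) + 0)*(-118) = (52 + 0)*(-118) = 52*(-118) = -6136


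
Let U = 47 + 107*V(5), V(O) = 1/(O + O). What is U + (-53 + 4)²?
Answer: 24587/10 ≈ 2458.7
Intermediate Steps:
V(O) = 1/(2*O)
U = 577/10 (U = 47 + 107*((½)/5) = 47 + 107*((½)*(⅕)) = 47 + 107*(⅒) = 47 + 107/10 = 577/10 ≈ 57.700)
U + (-53 + 4)² = 577/10 + (-53 + 4)² = 577/10 + (-49)² = 577/10 + 2401 = 24587/10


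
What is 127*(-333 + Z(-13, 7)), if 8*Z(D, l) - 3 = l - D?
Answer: -335407/8 ≈ -41926.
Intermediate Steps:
Z(D, l) = 3/8 - D/8 + l/8 (Z(D, l) = 3/8 + (l - D)/8 = 3/8 + (-D/8 + l/8) = 3/8 - D/8 + l/8)
127*(-333 + Z(-13, 7)) = 127*(-333 + (3/8 - ⅛*(-13) + (⅛)*7)) = 127*(-333 + (3/8 + 13/8 + 7/8)) = 127*(-333 + 23/8) = 127*(-2641/8) = -335407/8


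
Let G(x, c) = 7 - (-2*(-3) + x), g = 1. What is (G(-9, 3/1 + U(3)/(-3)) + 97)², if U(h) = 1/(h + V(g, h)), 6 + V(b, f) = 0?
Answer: 11449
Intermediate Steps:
V(b, f) = -6 (V(b, f) = -6 + 0 = -6)
U(h) = 1/(-6 + h) (U(h) = 1/(h - 6) = 1/(-6 + h))
G(x, c) = 1 - x (G(x, c) = 7 - (6 + x) = 7 + (-6 - x) = 1 - x)
(G(-9, 3/1 + U(3)/(-3)) + 97)² = ((1 - 1*(-9)) + 97)² = ((1 + 9) + 97)² = (10 + 97)² = 107² = 11449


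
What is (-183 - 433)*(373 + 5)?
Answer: -232848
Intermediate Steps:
(-183 - 433)*(373 + 5) = -616*378 = -232848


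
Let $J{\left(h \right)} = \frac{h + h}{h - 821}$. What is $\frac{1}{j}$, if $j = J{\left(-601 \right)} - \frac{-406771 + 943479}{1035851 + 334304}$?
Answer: $\frac{974180205}{441863767} \approx 2.2047$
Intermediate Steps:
$J{\left(h \right)} = \frac{2 h}{-821 + h}$
$j = \frac{441863767}{974180205}$ ($j = 2 \left(-601\right) \frac{1}{-821 - 601} - \frac{-406771 + 943479}{1035851 + 334304} = 2 \left(-601\right) \frac{1}{-1422} - \frac{536708}{1370155} = 2 \left(-601\right) \left(- \frac{1}{1422}\right) - 536708 \cdot \frac{1}{1370155} = \frac{601}{711} - \frac{536708}{1370155} = \frac{441863767}{974180205} \approx 0.45358$)
$\frac{1}{j} = \frac{1}{\frac{441863767}{974180205}} = \frac{974180205}{441863767}$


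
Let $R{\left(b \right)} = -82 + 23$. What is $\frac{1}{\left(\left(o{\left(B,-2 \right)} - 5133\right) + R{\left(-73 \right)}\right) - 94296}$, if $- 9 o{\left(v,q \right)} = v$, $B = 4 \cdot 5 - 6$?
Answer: $- \frac{9}{895406} \approx -1.0051 \cdot 10^{-5}$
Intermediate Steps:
$R{\left(b \right)} = -59$
$B = 14$ ($B = 20 - 6 = 14$)
$o{\left(v,q \right)} = - \frac{v}{9}$
$\frac{1}{\left(\left(o{\left(B,-2 \right)} - 5133\right) + R{\left(-73 \right)}\right) - 94296} = \frac{1}{\left(\left(\left(- \frac{1}{9}\right) 14 - 5133\right) - 59\right) - 94296} = \frac{1}{\left(\left(- \frac{14}{9} + \left(-14953 + 9820\right)\right) - 59\right) - 94296} = \frac{1}{\left(\left(- \frac{14}{9} - 5133\right) - 59\right) - 94296} = \frac{1}{\left(- \frac{46211}{9} - 59\right) - 94296} = \frac{1}{- \frac{46742}{9} - 94296} = \frac{1}{- \frac{895406}{9}} = - \frac{9}{895406}$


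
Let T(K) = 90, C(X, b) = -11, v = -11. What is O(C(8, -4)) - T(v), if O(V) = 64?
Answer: -26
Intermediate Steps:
O(C(8, -4)) - T(v) = 64 - 1*90 = 64 - 90 = -26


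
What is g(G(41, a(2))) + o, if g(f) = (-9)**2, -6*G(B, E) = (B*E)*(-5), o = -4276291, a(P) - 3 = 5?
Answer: -4276210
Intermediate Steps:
a(P) = 8 (a(P) = 3 + 5 = 8)
G(B, E) = 5*B*E/6 (G(B, E) = -B*E*(-5)/6 = -(-5)*B*E/6 = 5*B*E/6)
g(f) = 81
g(G(41, a(2))) + o = 81 - 4276291 = -4276210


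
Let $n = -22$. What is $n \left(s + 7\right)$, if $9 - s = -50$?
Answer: $-1452$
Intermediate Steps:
$s = 59$ ($s = 9 - -50 = 9 + 50 = 59$)
$n \left(s + 7\right) = - 22 \left(59 + 7\right) = \left(-22\right) 66 = -1452$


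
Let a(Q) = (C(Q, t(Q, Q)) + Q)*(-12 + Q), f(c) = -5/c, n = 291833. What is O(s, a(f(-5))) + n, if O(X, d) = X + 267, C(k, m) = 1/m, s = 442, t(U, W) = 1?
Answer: 292542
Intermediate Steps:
a(Q) = (1 + Q)*(-12 + Q) (a(Q) = (1/1 + Q)*(-12 + Q) = (1 + Q)*(-12 + Q))
O(X, d) = 267 + X
O(s, a(f(-5))) + n = (267 + 442) + 291833 = 709 + 291833 = 292542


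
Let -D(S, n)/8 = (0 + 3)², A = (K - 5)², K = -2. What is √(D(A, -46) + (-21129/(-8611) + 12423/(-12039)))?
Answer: I*√84278329388683910/34555943 ≈ 8.4011*I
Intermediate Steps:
A = 49 (A = (-2 - 5)² = (-7)² = 49)
D(S, n) = -72 (D(S, n) = -8*(0 + 3)² = -8*3² = -8*9 = -72)
√(D(A, -46) + (-21129/(-8611) + 12423/(-12039))) = √(-72 + (-21129/(-8611) + 12423/(-12039))) = √(-72 + (-21129*(-1/8611) + 12423*(-1/12039))) = √(-72 + (21129/8611 - 4141/4013)) = √(-72 + 49132526/34555943) = √(-2438895370/34555943) = I*√84278329388683910/34555943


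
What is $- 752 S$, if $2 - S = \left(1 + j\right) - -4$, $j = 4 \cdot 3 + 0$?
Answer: $11280$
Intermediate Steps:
$j = 12$ ($j = 12 + 0 = 12$)
$S = -15$ ($S = 2 - \left(\left(1 + 12\right) - -4\right) = 2 - \left(13 + 4\right) = 2 - 17 = -15$)
$- 752 S = \left(-752\right) \left(-15\right) = 11280$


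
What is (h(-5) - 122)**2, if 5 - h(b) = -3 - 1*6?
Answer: 11664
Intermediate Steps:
h(b) = 14 (h(b) = 5 - (-3 - 1*6) = 5 - (-3 - 6) = 5 - 1*(-9) = 5 + 9 = 14)
(h(-5) - 122)**2 = (14 - 122)**2 = (-108)**2 = 11664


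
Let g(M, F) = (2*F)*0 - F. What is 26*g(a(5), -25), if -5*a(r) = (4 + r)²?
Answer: 650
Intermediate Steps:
a(r) = -(4 + r)²/5
g(M, F) = -F (g(M, F) = 0 - F = -F)
26*g(a(5), -25) = 26*(-1*(-25)) = 26*25 = 650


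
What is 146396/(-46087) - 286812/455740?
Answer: -19984204421/5250922345 ≈ -3.8058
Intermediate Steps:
146396/(-46087) - 286812/455740 = 146396*(-1/46087) - 286812*1/455740 = -146396/46087 - 71703/113935 = -19984204421/5250922345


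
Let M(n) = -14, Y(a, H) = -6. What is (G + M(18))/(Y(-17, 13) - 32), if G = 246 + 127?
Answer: -359/38 ≈ -9.4474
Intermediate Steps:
G = 373
(G + M(18))/(Y(-17, 13) - 32) = (373 - 14)/(-6 - 32) = 359/(-38) = 359*(-1/38) = -359/38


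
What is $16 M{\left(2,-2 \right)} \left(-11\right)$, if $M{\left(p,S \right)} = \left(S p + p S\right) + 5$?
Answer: $528$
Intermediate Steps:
$M{\left(p,S \right)} = 5 + 2 S p$ ($M{\left(p,S \right)} = \left(S p + S p\right) + 5 = 2 S p + 5 = 5 + 2 S p$)
$16 M{\left(2,-2 \right)} \left(-11\right) = 16 \left(5 + 2 \left(-2\right) 2\right) \left(-11\right) = 16 \left(5 - 8\right) \left(-11\right) = 16 \left(-3\right) \left(-11\right) = \left(-48\right) \left(-11\right) = 528$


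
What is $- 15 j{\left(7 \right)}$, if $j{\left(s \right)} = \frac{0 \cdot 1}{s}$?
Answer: $0$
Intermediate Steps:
$j{\left(s \right)} = 0$ ($j{\left(s \right)} = \frac{0}{s} = 0$)
$- 15 j{\left(7 \right)} = \left(-15\right) 0 = 0$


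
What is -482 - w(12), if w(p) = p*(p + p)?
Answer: -770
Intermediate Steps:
w(p) = 2*p**2 (w(p) = p*(2*p) = 2*p**2)
-482 - w(12) = -482 - 2*12**2 = -482 - 2*144 = -482 - 1*288 = -482 - 288 = -770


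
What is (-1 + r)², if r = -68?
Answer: 4761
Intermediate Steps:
(-1 + r)² = (-1 - 68)² = (-69)² = 4761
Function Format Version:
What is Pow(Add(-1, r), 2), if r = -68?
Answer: 4761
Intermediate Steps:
Pow(Add(-1, r), 2) = Pow(Add(-1, -68), 2) = Pow(-69, 2) = 4761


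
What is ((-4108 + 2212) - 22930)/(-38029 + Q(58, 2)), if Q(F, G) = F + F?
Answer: 24826/37913 ≈ 0.65481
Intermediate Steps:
Q(F, G) = 2*F
((-4108 + 2212) - 22930)/(-38029 + Q(58, 2)) = ((-4108 + 2212) - 22930)/(-38029 + 2*58) = (-1896 - 22930)/(-38029 + 116) = -24826/(-37913) = -24826*(-1/37913) = 24826/37913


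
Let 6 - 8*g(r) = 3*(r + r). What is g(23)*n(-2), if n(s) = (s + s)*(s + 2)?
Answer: 0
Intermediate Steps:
g(r) = 3/4 - 3*r/4 (g(r) = 3/4 - 3*(r + r)/8 = 3/4 - 3*2*r/8 = 3/4 - 3*r/4)
n(s) = 2*s*(2 + s) (n(s) = (2*s)*(2 + s) = 2*s*(2 + s))
g(23)*n(-2) = (3/4 - 3/4*23)*(2*(-2)*(2 - 2)) = (3/4 - 69/4)*(2*(-2)*0) = -33/2*0 = 0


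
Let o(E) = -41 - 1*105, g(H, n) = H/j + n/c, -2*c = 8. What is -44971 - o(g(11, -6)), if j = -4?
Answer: -44825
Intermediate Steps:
c = -4 (c = -½*8 = -4)
g(H, n) = -H/4 - n/4 (g(H, n) = H/(-4) + n/(-4) = H*(-¼) + n*(-¼) = -H/4 - n/4)
o(E) = -146 (o(E) = -41 - 105 = -146)
-44971 - o(g(11, -6)) = -44971 - 1*(-146) = -44971 + 146 = -44825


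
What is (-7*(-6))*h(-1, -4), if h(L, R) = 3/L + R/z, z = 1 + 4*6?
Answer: -3318/25 ≈ -132.72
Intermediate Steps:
z = 25 (z = 1 + 24 = 25)
h(L, R) = 3/L + R/25
(-7*(-6))*h(-1, -4) = (-7*(-6))*(3/(-1) + (1/25)*(-4)) = 42*(3*(-1) - 4/25) = 42*(-3 - 4/25) = 42*(-79/25) = -3318/25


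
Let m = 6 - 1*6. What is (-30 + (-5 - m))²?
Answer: 1225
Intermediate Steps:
m = 0 (m = 6 - 6 = 0)
(-30 + (-5 - m))² = (-30 + (-5 - 1*0))² = (-30 + (-5 + 0))² = (-30 - 5)² = (-35)² = 1225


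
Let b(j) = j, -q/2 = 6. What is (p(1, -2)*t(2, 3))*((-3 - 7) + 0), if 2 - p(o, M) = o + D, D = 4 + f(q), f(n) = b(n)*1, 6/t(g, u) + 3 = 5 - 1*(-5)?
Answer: -540/7 ≈ -77.143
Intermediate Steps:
t(g, u) = 6/7 (t(g, u) = 6/(-3 + (5 - 1*(-5))) = 6/(-3 + (5 + 5)) = 6/(-3 + 10) = 6/7)
q = -12 (q = -2*6 = -12)
f(n) = n (f(n) = n*1 = n)
D = -8 (D = 4 - 12 = -8)
p(o, M) = 10 - o (p(o, M) = 2 - (o - 8) = 2 - (-8 + o) = 2 + (8 - o) = 10 - o)
(p(1, -2)*t(2, 3))*((-3 - 7) + 0) = ((10 - 1*1)*(6/7))*((-3 - 7) + 0) = ((10 - 1)*(6/7))*(-10 + 0) = (9*(6/7))*(-10) = (54/7)*(-10) = -540/7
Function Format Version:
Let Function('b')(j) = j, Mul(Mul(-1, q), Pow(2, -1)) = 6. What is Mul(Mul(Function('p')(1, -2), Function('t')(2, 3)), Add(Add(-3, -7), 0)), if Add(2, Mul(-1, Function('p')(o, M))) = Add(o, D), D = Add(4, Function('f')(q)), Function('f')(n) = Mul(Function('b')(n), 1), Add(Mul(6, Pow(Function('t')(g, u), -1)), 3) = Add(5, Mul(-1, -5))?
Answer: Rational(-540, 7) ≈ -77.143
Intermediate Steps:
Function('t')(g, u) = Rational(6, 7) (Function('t')(g, u) = Mul(6, Pow(Add(-3, Add(5, Mul(-1, -5))), -1)) = Mul(6, Pow(Add(-3, Add(5, 5)), -1)) = Mul(6, Pow(Add(-3, 10), -1)) = Mul(6, Pow(7, -1)) = Mul(6, Rational(1, 7)) = Rational(6, 7))
q = -12 (q = Mul(-2, 6) = -12)
Function('f')(n) = n (Function('f')(n) = Mul(n, 1) = n)
D = -8 (D = Add(4, -12) = -8)
Function('p')(o, M) = Add(10, Mul(-1, o)) (Function('p')(o, M) = Add(2, Mul(-1, Add(o, -8))) = Add(2, Mul(-1, Add(-8, o))) = Add(2, Add(8, Mul(-1, o))) = Add(10, Mul(-1, o)))
Mul(Mul(Function('p')(1, -2), Function('t')(2, 3)), Add(Add(-3, -7), 0)) = Mul(Mul(Add(10, Mul(-1, 1)), Rational(6, 7)), Add(Add(-3, -7), 0)) = Mul(Mul(Add(10, -1), Rational(6, 7)), Add(-10, 0)) = Mul(Mul(9, Rational(6, 7)), -10) = Mul(Rational(54, 7), -10) = Rational(-540, 7)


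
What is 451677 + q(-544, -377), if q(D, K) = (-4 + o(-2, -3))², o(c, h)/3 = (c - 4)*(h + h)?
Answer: 462493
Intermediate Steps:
o(c, h) = 6*h*(-4 + c) (o(c, h) = 3*((c - 4)*(h + h)) = 3*((-4 + c)*(2*h)) = 3*(2*h*(-4 + c)) = 6*h*(-4 + c))
q(D, K) = 10816 (q(D, K) = (-4 + 6*(-3)*(-4 - 2))² = (-4 + 6*(-3)*(-6))² = (-4 + 108)² = 104² = 10816)
451677 + q(-544, -377) = 451677 + 10816 = 462493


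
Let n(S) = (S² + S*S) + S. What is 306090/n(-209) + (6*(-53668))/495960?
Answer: 90456457/31596785 ≈ 2.8628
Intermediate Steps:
n(S) = S + 2*S² (n(S) = (S² + S²) + S = 2*S² + S = S + 2*S²)
306090/n(-209) + (6*(-53668))/495960 = 306090/((-209*(1 + 2*(-209)))) + (6*(-53668))/495960 = 306090/((-209*(1 - 418))) - 322008*1/495960 = 306090/((-209*(-417))) - 13417/20665 = 306090/87153 - 13417/20665 = 306090*(1/87153) - 13417/20665 = 5370/1529 - 13417/20665 = 90456457/31596785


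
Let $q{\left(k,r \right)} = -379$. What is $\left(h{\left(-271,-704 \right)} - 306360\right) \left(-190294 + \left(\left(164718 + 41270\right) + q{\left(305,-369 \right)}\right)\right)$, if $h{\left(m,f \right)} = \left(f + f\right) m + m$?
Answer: $1147660155$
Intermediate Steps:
$h{\left(m,f \right)} = m + 2 f m$ ($h{\left(m,f \right)} = 2 f m + m = m + 2 f m$)
$\left(h{\left(-271,-704 \right)} - 306360\right) \left(-190294 + \left(\left(164718 + 41270\right) + q{\left(305,-369 \right)}\right)\right) = \left(- 271 \left(1 + 2 \left(-704\right)\right) - 306360\right) \left(-190294 + \left(\left(164718 + 41270\right) - 379\right)\right) = \left(- 271 \left(1 - 1408\right) - 306360\right) \left(-190294 + \left(205988 - 379\right)\right) = \left(\left(-271\right) \left(-1407\right) - 306360\right) \left(-190294 + 205609\right) = \left(381297 - 306360\right) 15315 = 74937 \cdot 15315 = 1147660155$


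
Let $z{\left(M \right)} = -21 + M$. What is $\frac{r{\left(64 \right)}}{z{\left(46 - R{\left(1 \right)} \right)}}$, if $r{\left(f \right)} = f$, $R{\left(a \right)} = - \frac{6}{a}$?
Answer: $\frac{64}{31} \approx 2.0645$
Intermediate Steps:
$\frac{r{\left(64 \right)}}{z{\left(46 - R{\left(1 \right)} \right)}} = \frac{64}{-21 + \left(46 - - \frac{6}{1}\right)} = \frac{64}{-21 + \left(46 - \left(-6\right) 1\right)} = \frac{64}{-21 + \left(46 - -6\right)} = \frac{64}{-21 + \left(46 + 6\right)} = \frac{64}{-21 + 52} = \frac{64}{31}$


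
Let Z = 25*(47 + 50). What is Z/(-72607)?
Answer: -2425/72607 ≈ -0.033399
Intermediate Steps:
Z = 2425 (Z = 25*97 = 2425)
Z/(-72607) = 2425/(-72607) = 2425*(-1/72607) = -2425/72607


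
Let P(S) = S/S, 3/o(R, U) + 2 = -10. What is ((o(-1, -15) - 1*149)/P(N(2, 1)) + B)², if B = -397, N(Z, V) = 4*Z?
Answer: 4774225/16 ≈ 2.9839e+5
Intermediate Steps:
o(R, U) = -¼ (o(R, U) = 3/(-2 - 10) = 3/(-12) = 3*(-1/12) = -¼)
P(S) = 1
((o(-1, -15) - 1*149)/P(N(2, 1)) + B)² = ((-¼ - 1*149)/1 - 397)² = ((-¼ - 149)*1 - 397)² = (-597/4*1 - 397)² = (-597/4 - 397)² = (-2185/4)² = 4774225/16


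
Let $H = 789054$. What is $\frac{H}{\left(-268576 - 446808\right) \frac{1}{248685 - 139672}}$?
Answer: $- \frac{43008571851}{357692} \approx -1.2024 \cdot 10^{5}$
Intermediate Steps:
$\frac{H}{\left(-268576 - 446808\right) \frac{1}{248685 - 139672}} = \frac{789054}{\left(-268576 - 446808\right) \frac{1}{248685 - 139672}} = \frac{789054}{\left(-715384\right) \frac{1}{109013}} = \frac{789054}{- \frac{715384}{109013}} = 789054 \left(- \frac{109013}{715384}\right) = - \frac{43008571851}{357692}$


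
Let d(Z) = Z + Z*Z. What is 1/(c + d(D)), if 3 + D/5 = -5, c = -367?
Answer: 1/1193 ≈ 0.00083822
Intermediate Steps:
D = -40 (D = -15 + 5*(-5) = -15 - 25 = -40)
d(Z) = Z + Z**2
1/(c + d(D)) = 1/(-367 - 40*(1 - 40)) = 1/(-367 - 40*(-39)) = 1/(-367 + 1560) = 1/1193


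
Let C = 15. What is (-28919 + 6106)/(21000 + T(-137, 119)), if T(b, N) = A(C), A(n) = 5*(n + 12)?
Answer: -22813/21135 ≈ -1.0794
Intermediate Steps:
A(n) = 60 + 5*n (A(n) = 5*(12 + n) = 60 + 5*n)
T(b, N) = 135 (T(b, N) = 60 + 5*15 = 60 + 75 = 135)
(-28919 + 6106)/(21000 + T(-137, 119)) = (-28919 + 6106)/(21000 + 135) = -22813/21135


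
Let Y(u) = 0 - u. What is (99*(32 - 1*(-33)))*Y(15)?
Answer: -96525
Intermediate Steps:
Y(u) = -u
(99*(32 - 1*(-33)))*Y(15) = (99*(32 - 1*(-33)))*(-1*15) = (99*(32 + 33))*(-15) = (99*65)*(-15) = 6435*(-15) = -96525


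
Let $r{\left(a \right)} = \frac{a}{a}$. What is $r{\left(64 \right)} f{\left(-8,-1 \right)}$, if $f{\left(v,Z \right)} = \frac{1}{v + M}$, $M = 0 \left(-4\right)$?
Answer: $- \frac{1}{8} \approx -0.125$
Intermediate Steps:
$r{\left(a \right)} = 1$
$M = 0$
$f{\left(v,Z \right)} = \frac{1}{v}$ ($f{\left(v,Z \right)} = \frac{1}{v + 0} = \frac{1}{v}$)
$r{\left(64 \right)} f{\left(-8,-1 \right)} = 1 \frac{1}{-8} = 1 \left(- \frac{1}{8}\right) = - \frac{1}{8}$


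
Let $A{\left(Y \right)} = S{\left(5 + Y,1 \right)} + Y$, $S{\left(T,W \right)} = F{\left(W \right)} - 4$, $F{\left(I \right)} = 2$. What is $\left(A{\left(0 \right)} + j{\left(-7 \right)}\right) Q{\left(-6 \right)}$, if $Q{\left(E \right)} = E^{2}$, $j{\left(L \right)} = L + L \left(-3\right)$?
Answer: $432$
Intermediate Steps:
$j{\left(L \right)} = - 2 L$ ($j{\left(L \right)} = L - 3 L = - 2 L$)
$S{\left(T,W \right)} = -2$ ($S{\left(T,W \right)} = 2 - 4 = -2$)
$A{\left(Y \right)} = -2 + Y$
$\left(A{\left(0 \right)} + j{\left(-7 \right)}\right) Q{\left(-6 \right)} = \left(\left(-2 + 0\right) - -14\right) \left(-6\right)^{2} = \left(-2 + 14\right) 36 = 12 \cdot 36 = 432$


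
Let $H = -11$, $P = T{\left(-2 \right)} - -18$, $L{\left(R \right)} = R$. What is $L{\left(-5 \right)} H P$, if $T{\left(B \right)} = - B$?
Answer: $1100$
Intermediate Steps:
$P = 20$ ($P = \left(-1\right) \left(-2\right) - -18 = 2 + 18 = 20$)
$L{\left(-5 \right)} H P = \left(-5\right) \left(-11\right) 20 = 55 \cdot 20 = 1100$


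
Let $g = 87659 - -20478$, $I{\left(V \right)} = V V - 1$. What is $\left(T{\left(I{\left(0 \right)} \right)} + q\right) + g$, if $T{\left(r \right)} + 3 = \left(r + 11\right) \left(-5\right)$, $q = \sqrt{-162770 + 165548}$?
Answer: $108084 + \sqrt{2778} \approx 1.0814 \cdot 10^{5}$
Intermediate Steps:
$I{\left(V \right)} = -1 + V^{2}$ ($I{\left(V \right)} = V^{2} - 1 = -1 + V^{2}$)
$q = \sqrt{2778} \approx 52.707$
$T{\left(r \right)} = -58 - 5 r$ ($T{\left(r \right)} = -3 + \left(r + 11\right) \left(-5\right) = -3 + \left(11 + r\right) \left(-5\right) = -3 - \left(55 + 5 r\right) = -58 - 5 r$)
$g = 108137$ ($g = 87659 + 20478 = 108137$)
$\left(T{\left(I{\left(0 \right)} \right)} + q\right) + g = \left(\left(-58 - 5 \left(-1 + 0^{2}\right)\right) + \sqrt{2778}\right) + 108137 = \left(\left(-58 - 5 \left(-1 + 0\right)\right) + \sqrt{2778}\right) + 108137 = \left(\left(-58 - -5\right) + \sqrt{2778}\right) + 108137 = \left(\left(-58 + 5\right) + \sqrt{2778}\right) + 108137 = \left(-53 + \sqrt{2778}\right) + 108137 = 108084 + \sqrt{2778}$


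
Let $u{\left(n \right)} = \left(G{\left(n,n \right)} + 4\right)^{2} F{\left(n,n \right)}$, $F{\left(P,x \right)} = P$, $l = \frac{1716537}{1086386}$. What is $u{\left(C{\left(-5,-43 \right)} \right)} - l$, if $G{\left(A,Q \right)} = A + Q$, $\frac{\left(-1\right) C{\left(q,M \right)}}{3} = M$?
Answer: $\frac{9620028878799}{1086386} \approx 8.8551 \cdot 10^{6}$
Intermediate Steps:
$C{\left(q,M \right)} = - 3 M$
$l = \frac{1716537}{1086386}$ ($l = 1716537 \cdot \frac{1}{1086386} = \frac{1716537}{1086386} \approx 1.58$)
$u{\left(n \right)} = n \left(4 + 2 n\right)^{2}$ ($u{\left(n \right)} = \left(\left(n + n\right) + 4\right)^{2} n = \left(2 n + 4\right)^{2} n = \left(4 + 2 n\right)^{2} n = n \left(4 + 2 n\right)^{2}$)
$u{\left(C{\left(-5,-43 \right)} \right)} - l = 4 \left(\left(-3\right) \left(-43\right)\right) \left(2 - -129\right)^{2} - \frac{1716537}{1086386} = 4 \cdot 129 \left(2 + 129\right)^{2} - \frac{1716537}{1086386} = 4 \cdot 129 \cdot 131^{2} - \frac{1716537}{1086386} = 4 \cdot 129 \cdot 17161 - \frac{1716537}{1086386} = 8855076 - \frac{1716537}{1086386} = \frac{9620028878799}{1086386}$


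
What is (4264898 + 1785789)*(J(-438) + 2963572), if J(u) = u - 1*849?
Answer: 17923859339795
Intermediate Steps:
J(u) = -849 + u (J(u) = u - 849 = -849 + u)
(4264898 + 1785789)*(J(-438) + 2963572) = (4264898 + 1785789)*((-849 - 438) + 2963572) = 6050687*(-1287 + 2963572) = 6050687*2962285 = 17923859339795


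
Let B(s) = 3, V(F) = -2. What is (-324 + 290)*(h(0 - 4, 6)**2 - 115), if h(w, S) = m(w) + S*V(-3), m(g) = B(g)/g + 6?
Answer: 18887/8 ≈ 2360.9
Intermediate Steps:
m(g) = 6 + 3/g (m(g) = 3/g + 6 = 6 + 3/g)
h(w, S) = 6 - 2*S + 3/w (h(w, S) = (6 + 3/w) + S*(-2) = (6 + 3/w) - 2*S = 6 - 2*S + 3/w)
(-324 + 290)*(h(0 - 4, 6)**2 - 115) = (-324 + 290)*((6 - 2*6 + 3/(0 - 4))**2 - 115) = -34*((6 - 12 + 3/(-4))**2 - 115) = -34*((6 - 12 + 3*(-1/4))**2 - 115) = -34*((6 - 12 - 3/4)**2 - 115) = -34*((-27/4)**2 - 115) = -34*(729/16 - 115) = -34*(-1111/16) = 18887/8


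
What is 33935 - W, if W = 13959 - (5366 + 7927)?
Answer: 33269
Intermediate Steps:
W = 666 (W = 13959 - 1*13293 = 13959 - 13293 = 666)
33935 - W = 33935 - 1*666 = 33935 - 666 = 33269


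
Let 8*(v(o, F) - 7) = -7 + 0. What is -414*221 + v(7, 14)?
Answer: -731903/8 ≈ -91488.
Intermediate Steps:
v(o, F) = 49/8 (v(o, F) = 7 + (-7 + 0)/8 = 7 + (⅛)*(-7) = 7 - 7/8 = 49/8)
-414*221 + v(7, 14) = -414*221 + 49/8 = -91494 + 49/8 = -731903/8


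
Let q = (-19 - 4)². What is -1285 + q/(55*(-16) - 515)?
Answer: -1793104/1395 ≈ -1285.4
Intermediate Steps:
q = 529 (q = (-23)² = 529)
-1285 + q/(55*(-16) - 515) = -1285 + 529/(55*(-16) - 515) = -1285 + 529/(-880 - 515) = -1285 + 529/(-1395) = -1285 + 529*(-1/1395) = -1285 - 529/1395 = -1793104/1395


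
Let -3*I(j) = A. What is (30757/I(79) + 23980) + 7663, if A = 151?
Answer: 4685822/151 ≈ 31032.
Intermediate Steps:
I(j) = -151/3 (I(j) = -1/3*151 = -151/3)
(30757/I(79) + 23980) + 7663 = (30757/(-151/3) + 23980) + 7663 = (30757*(-3/151) + 23980) + 7663 = (-92271/151 + 23980) + 7663 = 3528709/151 + 7663 = 4685822/151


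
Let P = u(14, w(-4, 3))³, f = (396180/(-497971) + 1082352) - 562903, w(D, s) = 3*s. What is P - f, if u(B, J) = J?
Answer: -258307120940/497971 ≈ -5.1872e+5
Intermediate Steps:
f = 258670141799/497971 (f = (396180*(-1/497971) + 1082352) - 562903 = (-396180/497971 + 1082352) - 562903 = 538979511612/497971 - 562903 = 258670141799/497971 ≈ 5.1945e+5)
P = 729 (P = (3*3)³ = 9³ = 729)
P - f = 729 - 1*258670141799/497971 = 729 - 258670141799/497971 = -258307120940/497971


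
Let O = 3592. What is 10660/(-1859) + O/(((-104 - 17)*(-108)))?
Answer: -231866/42471 ≈ -5.4594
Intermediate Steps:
10660/(-1859) + O/(((-104 - 17)*(-108))) = 10660/(-1859) + 3592/(((-104 - 17)*(-108))) = 10660*(-1/1859) + 3592/((-121*(-108))) = -820/143 + 3592/13068 = -820/143 + 3592*(1/13068) = -820/143 + 898/3267 = -231866/42471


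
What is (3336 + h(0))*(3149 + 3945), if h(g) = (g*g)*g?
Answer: 23665584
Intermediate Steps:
h(g) = g³ (h(g) = g²*g = g³)
(3336 + h(0))*(3149 + 3945) = (3336 + 0³)*(3149 + 3945) = (3336 + 0)*7094 = 3336*7094 = 23665584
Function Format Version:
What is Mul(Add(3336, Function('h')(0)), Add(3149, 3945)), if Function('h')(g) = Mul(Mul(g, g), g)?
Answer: 23665584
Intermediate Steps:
Function('h')(g) = Pow(g, 3) (Function('h')(g) = Mul(Pow(g, 2), g) = Pow(g, 3))
Mul(Add(3336, Function('h')(0)), Add(3149, 3945)) = Mul(Add(3336, Pow(0, 3)), Add(3149, 3945)) = Mul(Add(3336, 0), 7094) = Mul(3336, 7094) = 23665584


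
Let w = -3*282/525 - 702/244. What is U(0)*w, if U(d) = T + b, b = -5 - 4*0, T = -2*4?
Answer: 1245777/21350 ≈ 58.350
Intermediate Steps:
T = -8
b = -5 (b = -5 + 0 = -5)
U(d) = -13 (U(d) = -8 - 5 = -13)
w = -95829/21350 (w = -846*1/525 - 702*1/244 = -282/175 - 351/122 = -95829/21350 ≈ -4.4885)
U(0)*w = -13*(-95829/21350) = 1245777/21350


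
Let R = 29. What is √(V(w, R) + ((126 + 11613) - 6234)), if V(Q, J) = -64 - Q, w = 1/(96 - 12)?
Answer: √9597903/42 ≈ 73.763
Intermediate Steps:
w = 1/84 ≈ 0.011905
√(V(w, R) + ((126 + 11613) - 6234)) = √((-64 - 1*1/84) + ((126 + 11613) - 6234)) = √((-64 - 1/84) + (11739 - 6234)) = √(-5377/84 + 5505) = √(457043/84) = √9597903/42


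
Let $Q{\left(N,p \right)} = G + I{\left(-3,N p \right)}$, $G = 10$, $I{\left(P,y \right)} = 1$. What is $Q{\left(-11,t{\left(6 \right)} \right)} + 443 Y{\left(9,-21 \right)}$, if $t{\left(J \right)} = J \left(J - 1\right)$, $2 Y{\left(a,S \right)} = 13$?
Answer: $\frac{5781}{2} \approx 2890.5$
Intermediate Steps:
$Y{\left(a,S \right)} = \frac{13}{2}$ ($Y{\left(a,S \right)} = \frac{1}{2} \cdot 13 = \frac{13}{2}$)
$t{\left(J \right)} = J \left(-1 + J\right)$
$Q{\left(N,p \right)} = 11$ ($Q{\left(N,p \right)} = 10 + 1 = 11$)
$Q{\left(-11,t{\left(6 \right)} \right)} + 443 Y{\left(9,-21 \right)} = 11 + 443 \cdot \frac{13}{2} = 11 + \frac{5759}{2} = \frac{5781}{2}$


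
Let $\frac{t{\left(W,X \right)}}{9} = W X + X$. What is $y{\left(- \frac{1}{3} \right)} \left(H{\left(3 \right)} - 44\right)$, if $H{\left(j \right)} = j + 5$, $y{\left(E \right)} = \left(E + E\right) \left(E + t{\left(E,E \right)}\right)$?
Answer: $-56$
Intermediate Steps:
$t{\left(W,X \right)} = 9 X + 9 W X$ ($t{\left(W,X \right)} = 9 \left(W X + X\right) = 9 \left(X + W X\right) = 9 X + 9 W X$)
$y{\left(E \right)} = 2 E \left(E + 9 E \left(1 + E\right)\right)$ ($y{\left(E \right)} = \left(E + E\right) \left(E + 9 E \left(1 + E\right)\right) = 2 E \left(E + 9 E \left(1 + E\right)\right)$)
$H{\left(j \right)} = 5 + j$
$y{\left(- \frac{1}{3} \right)} \left(H{\left(3 \right)} - 44\right) = \left(- \frac{1}{3}\right)^{2} \left(20 + 18 \left(- \frac{1}{3}\right)\right) \left(\left(5 + 3\right) - 44\right) = \left(\left(-1\right) \frac{1}{3}\right)^{2} \left(20 + 18 \left(\left(-1\right) \frac{1}{3}\right)\right) \left(8 - 44\right) = \left(- \frac{1}{3}\right)^{2} \left(20 + 18 \left(- \frac{1}{3}\right)\right) \left(-36\right) = \frac{20 - 6}{9} \left(-36\right) = \frac{1}{9} \cdot 14 \left(-36\right) = \frac{14}{9} \left(-36\right) = -56$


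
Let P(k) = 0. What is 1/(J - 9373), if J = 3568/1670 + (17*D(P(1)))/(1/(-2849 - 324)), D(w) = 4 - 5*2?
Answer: 835/262419739 ≈ 3.1819e-6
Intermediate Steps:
D(w) = -6 (D(w) = 4 - 10 = -6)
J = 270246194/835 (J = 3568/1670 + (17*(-6))/(1/(-2849 - 324)) = 3568*(1/1670) - 102/(1/(-3173)) = 1784/835 - 102/(-1/3173) = 1784/835 - 102*(-3173) = 1784/835 + 323646 = 270246194/835 ≈ 3.2365e+5)
1/(J - 9373) = 1/(270246194/835 - 9373) = 1/(262419739/835) = 835/262419739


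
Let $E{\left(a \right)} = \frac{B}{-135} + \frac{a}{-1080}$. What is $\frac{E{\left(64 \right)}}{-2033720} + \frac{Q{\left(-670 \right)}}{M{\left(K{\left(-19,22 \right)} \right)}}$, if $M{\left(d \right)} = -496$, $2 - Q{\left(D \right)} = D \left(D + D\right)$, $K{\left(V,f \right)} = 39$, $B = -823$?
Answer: $\frac{1540577597821}{851111820} \approx 1810.1$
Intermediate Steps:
$Q{\left(D \right)} = 2 - 2 D^{2}$ ($Q{\left(D \right)} = 2 - D \left(D + D\right) = 2 - D 2 D = 2 - 2 D^{2}$)
$E{\left(a \right)} = \frac{823}{135} - \frac{a}{1080}$ ($E{\left(a \right)} = - \frac{823}{-135} + \frac{a}{-1080} = \left(-823\right) \left(- \frac{1}{135}\right) + a \left(- \frac{1}{1080}\right) = \frac{823}{135} - \frac{a}{1080}$)
$\frac{E{\left(64 \right)}}{-2033720} + \frac{Q{\left(-670 \right)}}{M{\left(K{\left(-19,22 \right)} \right)}} = \frac{\frac{823}{135} - \frac{8}{135}}{-2033720} + \frac{2 - 2 \left(-670\right)^{2}}{-496} = \left(\frac{823}{135} - \frac{8}{135}\right) \left(- \frac{1}{2033720}\right) + \left(2 - 897800\right) \left(- \frac{1}{496}\right) = \frac{163}{27} \left(- \frac{1}{2033720}\right) + \left(2 - 897800\right) \left(- \frac{1}{496}\right) = - \frac{163}{54910440} - - \frac{448899}{248} = - \frac{163}{54910440} + \frac{448899}{248} = \frac{1540577597821}{851111820}$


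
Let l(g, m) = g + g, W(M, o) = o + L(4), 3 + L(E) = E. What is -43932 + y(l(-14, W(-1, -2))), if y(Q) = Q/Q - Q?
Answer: -43903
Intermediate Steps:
L(E) = -3 + E
W(M, o) = 1 + o (W(M, o) = o + (-3 + 4) = o + 1 = 1 + o)
l(g, m) = 2*g
y(Q) = 1 - Q
-43932 + y(l(-14, W(-1, -2))) = -43932 + (1 - 2*(-14)) = -43932 + (1 - 1*(-28)) = -43932 + (1 + 28) = -43932 + 29 = -43903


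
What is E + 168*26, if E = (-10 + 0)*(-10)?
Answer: 4468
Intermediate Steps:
E = 100 (E = -10*(-10) = 100)
E + 168*26 = 100 + 168*26 = 100 + 4368 = 4468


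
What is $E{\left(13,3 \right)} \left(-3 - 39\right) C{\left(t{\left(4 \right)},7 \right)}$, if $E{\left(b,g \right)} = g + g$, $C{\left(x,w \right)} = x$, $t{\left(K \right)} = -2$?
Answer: $504$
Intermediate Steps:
$E{\left(b,g \right)} = 2 g$
$E{\left(13,3 \right)} \left(-3 - 39\right) C{\left(t{\left(4 \right)},7 \right)} = 2 \cdot 3 \left(-3 - 39\right) \left(-2\right) = 6 \left(-3 - 39\right) \left(-2\right) = 6 \left(-42\right) \left(-2\right) = \left(-252\right) \left(-2\right) = 504$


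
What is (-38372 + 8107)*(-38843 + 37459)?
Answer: 41886760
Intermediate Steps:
(-38372 + 8107)*(-38843 + 37459) = -30265*(-1384) = 41886760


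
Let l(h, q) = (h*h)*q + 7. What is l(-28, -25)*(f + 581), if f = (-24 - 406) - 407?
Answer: 5015808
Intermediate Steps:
l(h, q) = 7 + q*h² (l(h, q) = h²*q + 7 = q*h² + 7 = 7 + q*h²)
f = -837 (f = -430 - 407 = -837)
l(-28, -25)*(f + 581) = (7 - 25*(-28)²)*(-837 + 581) = (7 - 25*784)*(-256) = (7 - 19600)*(-256) = -19593*(-256) = 5015808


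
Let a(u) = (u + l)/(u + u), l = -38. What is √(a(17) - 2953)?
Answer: I*√3414382/34 ≈ 54.347*I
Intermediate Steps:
a(u) = (-38 + u)/(2*u) (a(u) = (u - 38)/(u + u) = (-38 + u)/((2*u)) = (-38 + u)*(1/(2*u)) = (-38 + u)/(2*u))
√(a(17) - 2953) = √((½)*(-38 + 17)/17 - 2953) = √((½)*(1/17)*(-21) - 2953) = √(-21/34 - 2953) = √(-100423/34) = I*√3414382/34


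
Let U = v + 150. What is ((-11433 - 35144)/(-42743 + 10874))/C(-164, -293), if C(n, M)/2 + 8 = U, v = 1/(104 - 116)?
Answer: 93154/18090969 ≈ 0.0051492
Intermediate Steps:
v = -1/12 (v = 1/(-12) = -1/12 ≈ -0.083333)
U = 1799/12 (U = -1/12 + 150 = 1799/12 ≈ 149.92)
C(n, M) = 1703/6 (C(n, M) = -16 + 2*(1799/12) = -16 + 1799/6 = 1703/6)
((-11433 - 35144)/(-42743 + 10874))/C(-164, -293) = ((-11433 - 35144)/(-42743 + 10874))/(1703/6) = -46577/(-31869)*(6/1703) = -46577*(-1/31869)*(6/1703) = (46577/31869)*(6/1703) = 93154/18090969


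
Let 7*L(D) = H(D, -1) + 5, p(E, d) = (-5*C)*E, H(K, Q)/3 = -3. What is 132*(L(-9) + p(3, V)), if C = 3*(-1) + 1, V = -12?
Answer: 27192/7 ≈ 3884.6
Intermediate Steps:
H(K, Q) = -9 (H(K, Q) = 3*(-3) = -9)
C = -2 (C = -3 + 1 = -2)
p(E, d) = 10*E (p(E, d) = (-5*(-2))*E = 10*E)
L(D) = -4/7 (L(D) = (-9 + 5)/7 = (1/7)*(-4) = -4/7)
132*(L(-9) + p(3, V)) = 132*(-4/7 + 10*3) = 132*(-4/7 + 30) = 132*(206/7) = 27192/7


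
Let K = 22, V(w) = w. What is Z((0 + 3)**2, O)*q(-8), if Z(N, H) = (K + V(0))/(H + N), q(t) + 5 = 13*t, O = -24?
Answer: 2398/15 ≈ 159.87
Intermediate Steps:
q(t) = -5 + 13*t
Z(N, H) = 22/(H + N) (Z(N, H) = (22 + 0)/(H + N) = 22/(H + N))
Z((0 + 3)**2, O)*q(-8) = (22/(-24 + (0 + 3)**2))*(-5 + 13*(-8)) = (22/(-24 + 3**2))*(-5 - 104) = (22/(-24 + 9))*(-109) = (22/(-15))*(-109) = (22*(-1/15))*(-109) = -22/15*(-109) = 2398/15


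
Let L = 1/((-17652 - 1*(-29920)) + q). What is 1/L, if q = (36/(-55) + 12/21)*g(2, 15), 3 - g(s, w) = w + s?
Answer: 674804/55 ≈ 12269.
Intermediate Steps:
g(s, w) = 3 - s - w (g(s, w) = 3 - (w + s) = 3 - (s + w) = 3 + (-s - w) = 3 - s - w)
q = 64/55 (q = (36/(-55) + 12/21)*(3 - 1*2 - 1*15) = (36*(-1/55) + 12*(1/21))*(3 - 2 - 15) = (-36/55 + 4/7)*(-14) = -32/385*(-14) = 64/55 ≈ 1.1636)
L = 55/674804 (L = 1/((-17652 - 1*(-29920)) + 64/55) = 1/((-17652 + 29920) + 64/55) = 1/(12268 + 64/55) = 1/(674804/55) = 55/674804 ≈ 8.1505e-5)
1/L = 1/(55/674804) = 674804/55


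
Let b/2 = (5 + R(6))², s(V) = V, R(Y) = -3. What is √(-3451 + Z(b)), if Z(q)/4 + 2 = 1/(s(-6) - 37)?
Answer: I*√6395863/43 ≈ 58.814*I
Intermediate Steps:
b = 8 (b = 2*(5 - 3)² = 2*2² = 2*4 = 8)
Z(q) = -348/43 (Z(q) = -8 + 4/(-6 - 37) = -8 + 4/(-43) = -8 + 4*(-1/43) = -8 - 4/43 = -348/43)
√(-3451 + Z(b)) = √(-3451 - 348/43) = √(-148741/43) = I*√6395863/43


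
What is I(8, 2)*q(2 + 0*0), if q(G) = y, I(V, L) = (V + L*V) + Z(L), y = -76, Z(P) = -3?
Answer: -1596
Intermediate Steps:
I(V, L) = -3 + V + L*V (I(V, L) = (V + L*V) - 3 = -3 + V + L*V)
q(G) = -76
I(8, 2)*q(2 + 0*0) = (-3 + 8 + 2*8)*(-76) = (-3 + 8 + 16)*(-76) = 21*(-76) = -1596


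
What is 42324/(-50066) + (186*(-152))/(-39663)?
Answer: -43871810/330961293 ≈ -0.13256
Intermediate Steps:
42324/(-50066) + (186*(-152))/(-39663) = 42324*(-1/50066) - 28272*(-1/39663) = -21162/25033 + 9424/13221 = -43871810/330961293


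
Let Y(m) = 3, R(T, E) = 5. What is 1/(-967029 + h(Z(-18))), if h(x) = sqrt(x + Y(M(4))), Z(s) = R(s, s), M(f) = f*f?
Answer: -967029/935145086833 - 2*sqrt(2)/935145086833 ≈ -1.0341e-6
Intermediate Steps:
M(f) = f**2
Z(s) = 5
h(x) = sqrt(3 + x) (h(x) = sqrt(x + 3) = sqrt(3 + x))
1/(-967029 + h(Z(-18))) = 1/(-967029 + sqrt(3 + 5)) = 1/(-967029 + sqrt(8)) = 1/(-967029 + 2*sqrt(2))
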